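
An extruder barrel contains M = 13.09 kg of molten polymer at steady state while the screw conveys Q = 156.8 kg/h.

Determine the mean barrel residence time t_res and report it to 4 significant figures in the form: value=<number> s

value=300.5 s

Throughput in SI: Q_s = 156.8 kg/h ÷ 3600 s/h = 0.0435556 kg/s
t_res = M / Q_s = 13.09 ÷ 0.0435556 = 300.536 s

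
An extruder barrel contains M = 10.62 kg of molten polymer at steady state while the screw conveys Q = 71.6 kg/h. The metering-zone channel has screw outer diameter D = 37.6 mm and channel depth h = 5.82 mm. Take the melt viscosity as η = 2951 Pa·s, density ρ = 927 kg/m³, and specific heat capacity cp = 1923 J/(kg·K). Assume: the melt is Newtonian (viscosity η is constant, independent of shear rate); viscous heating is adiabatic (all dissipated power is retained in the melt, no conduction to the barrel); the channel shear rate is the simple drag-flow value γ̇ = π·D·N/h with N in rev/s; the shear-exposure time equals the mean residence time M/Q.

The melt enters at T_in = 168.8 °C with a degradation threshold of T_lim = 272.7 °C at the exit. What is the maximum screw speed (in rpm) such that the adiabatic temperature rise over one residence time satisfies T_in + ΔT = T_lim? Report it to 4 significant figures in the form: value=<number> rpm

value=32.05 rpm

Throughput in SI: Q_s = 71.6 kg/h ÷ 3600 s/h = 0.0198889 kg/s
t_res = M / Q_s = 10.62 / 0.0198889 = 533.966 s
Geometry in SI: D = 37.6 mm → 0.0376 m, h = 5.82 mm → 0.00582 m
ΔT_a = T_lim − T_in = 272.7 − 168.8 = 103.9 K
γ̇_max² = ΔT_a·ρ·cp / (η·t_res) = [103.9 × 927 × 1923] / [2951 × 533.966] = 117.542 s⁻²
Take the square root: γ̇_max = √(117.542) = 10.8417 s⁻¹
Solve γ̇ = πDN/h for N: N_max = γ̇_max·h/(π·D) = 10.8417 × 0.00582 / (π × 0.0376) = 0.534172 rev/s = 32.0503 rpm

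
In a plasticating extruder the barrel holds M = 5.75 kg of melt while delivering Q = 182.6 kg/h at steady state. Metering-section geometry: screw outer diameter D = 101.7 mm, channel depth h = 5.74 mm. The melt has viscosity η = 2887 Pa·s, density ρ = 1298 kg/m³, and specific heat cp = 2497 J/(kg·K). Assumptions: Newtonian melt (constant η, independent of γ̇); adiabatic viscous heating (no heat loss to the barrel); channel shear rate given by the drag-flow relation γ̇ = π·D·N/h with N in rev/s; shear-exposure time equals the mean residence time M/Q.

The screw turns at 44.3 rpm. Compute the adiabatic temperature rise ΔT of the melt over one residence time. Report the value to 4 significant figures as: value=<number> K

Throughput in SI: Q_s = 182.6 kg/h ÷ 3600 s/h = 0.0507222 kg/s
t_res = M / Q_s = 5.75 ÷ 0.0507222 = 113.363 s
Convert to SI: D = 0.1017 m, h = 0.00574 m, N = 44.3/60 = 0.738333 rev/s
γ̇ = π D N / h = (π)(0.1017)(0.738333) / 0.00574 = 41.0971 s⁻¹
Adiabatic rise: ΔT = η γ̇² t_res / (ρ cp) = 2887·(41.0971)²·113.363 / (1298·2497) = 170.548 K

value=170.5 K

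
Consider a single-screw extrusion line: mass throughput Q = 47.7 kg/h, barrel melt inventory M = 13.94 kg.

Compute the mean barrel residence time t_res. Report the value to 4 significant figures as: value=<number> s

value=1052. s

Q_s = Q / 3600 = 47.7 / 3600 = 0.01325 kg/s
t_res = M / Q_s = 13.94 ÷ 0.01325 = 1052.08 s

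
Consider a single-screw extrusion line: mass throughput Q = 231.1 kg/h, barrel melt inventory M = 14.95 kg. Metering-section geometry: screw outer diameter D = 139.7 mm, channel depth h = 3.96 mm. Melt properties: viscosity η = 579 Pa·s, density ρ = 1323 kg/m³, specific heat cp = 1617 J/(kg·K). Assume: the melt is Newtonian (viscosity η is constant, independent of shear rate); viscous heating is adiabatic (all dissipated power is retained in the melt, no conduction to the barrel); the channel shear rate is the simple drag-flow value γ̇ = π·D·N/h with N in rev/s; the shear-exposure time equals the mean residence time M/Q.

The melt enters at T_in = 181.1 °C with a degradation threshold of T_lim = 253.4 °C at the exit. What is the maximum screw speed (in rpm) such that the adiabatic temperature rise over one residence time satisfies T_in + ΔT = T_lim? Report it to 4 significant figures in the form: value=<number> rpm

Q_s = Q / 3600 = 231.1 / 3600 = 0.0641944 kg/s
t_res = M / Q_s = 14.95 / 0.0641944 = 232.886 s
D = 139.7 mm = 0.1397 m;  h = 3.96 mm = 0.00396 m
ΔT_a = T_lim − T_in = 253.4 °C − 181.1 °C = 72.3 K
Invert ΔT = ηγ̇²t_res/(ρcp) for γ̇: γ̇_max² = ΔT_a ρ cp / (η t_res) = 72.3·1323·1617 / (579·232.886) = 1147.06 s⁻²
γ̇_max = sqrt(1147.06) = 33.8683 s⁻¹
Solve γ̇ = πDN/h for N: N_max = γ̇_max·h/(π·D) = 33.8683 × 0.00396 / (π × 0.1397) = 0.305592 rev/s = 18.3355 rpm

value=18.34 rpm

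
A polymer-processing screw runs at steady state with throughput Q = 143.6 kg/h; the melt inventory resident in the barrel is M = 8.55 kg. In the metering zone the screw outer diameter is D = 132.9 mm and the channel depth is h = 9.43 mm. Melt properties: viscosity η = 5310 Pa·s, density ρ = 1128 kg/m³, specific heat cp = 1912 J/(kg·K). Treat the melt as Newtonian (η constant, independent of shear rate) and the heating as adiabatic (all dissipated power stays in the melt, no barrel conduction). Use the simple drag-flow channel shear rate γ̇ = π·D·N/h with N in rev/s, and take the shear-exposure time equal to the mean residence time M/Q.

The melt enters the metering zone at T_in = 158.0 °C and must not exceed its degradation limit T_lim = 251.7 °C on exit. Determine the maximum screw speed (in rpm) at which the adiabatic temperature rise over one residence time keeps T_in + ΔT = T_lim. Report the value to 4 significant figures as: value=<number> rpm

value=18.06 rpm

Q_s = Q / 3600 = 143.6 / 3600 = 0.0398889 kg/s
Mean residence time: t_res = M/Q_s = 8.55 kg / 0.0398889 kg/s = 214.345 s
Convert to metres: D = 0.1329 m, h = 0.00943 m
ΔT_a = T_lim − T_in = 251.7 − 158.0 = 93.7 K
Invert ΔT = ηγ̇²t_res/(ρcp) for γ̇: γ̇_max² = ΔT_a ρ cp / (η t_res) = 93.7·1128·1912 / (5310·214.345) = 177.553 s⁻²
Take the square root: γ̇_max = √(177.553) = 13.3249 s⁻¹
Solve γ̇ = πDN/h for N: N_max = γ̇_max·h/(π·D) = 13.3249 × 0.00943 / (π × 0.1329) = 0.300954 rev/s = 18.0573 rpm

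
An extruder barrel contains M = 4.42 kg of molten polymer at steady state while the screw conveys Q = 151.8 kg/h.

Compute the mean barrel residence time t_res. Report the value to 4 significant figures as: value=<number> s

Convert throughput: Q = 151.8 kg/h = 151.8/3600 = 0.0421667 kg/s
t_res = M / Q_s = 4.42 ÷ 0.0421667 = 104.822 s

value=104.8 s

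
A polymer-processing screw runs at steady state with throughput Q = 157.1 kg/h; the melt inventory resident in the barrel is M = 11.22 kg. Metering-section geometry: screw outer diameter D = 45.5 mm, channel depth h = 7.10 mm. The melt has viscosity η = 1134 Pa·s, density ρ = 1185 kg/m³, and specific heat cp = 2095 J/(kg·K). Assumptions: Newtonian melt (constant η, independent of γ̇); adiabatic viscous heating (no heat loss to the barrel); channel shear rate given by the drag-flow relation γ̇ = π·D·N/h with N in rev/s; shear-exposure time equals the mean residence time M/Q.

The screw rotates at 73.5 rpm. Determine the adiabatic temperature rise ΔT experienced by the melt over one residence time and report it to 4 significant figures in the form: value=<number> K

value=71.43 K

Convert throughput: Q = 157.1 kg/h = 157.1/3600 = 0.0436389 kg/s
t_res = M / Q_s = 11.22 / 0.0436389 = 257.11 s
Geometry in metres: D = 45.5 mm → 0.0455 m, h = 7.10 mm → 0.0071 m; screw speed N = 73.5 rpm = 1.225 rev/s
γ̇ = π·D·N / h = π · 0.0455 · 1.225 / 0.0071 = 24.6626 s⁻¹
ΔT = η·γ̇²·t_res / (ρ·cp) = 1134 · (24.6626)² · 257.11 / (1185 · 2095) = 71.4345 K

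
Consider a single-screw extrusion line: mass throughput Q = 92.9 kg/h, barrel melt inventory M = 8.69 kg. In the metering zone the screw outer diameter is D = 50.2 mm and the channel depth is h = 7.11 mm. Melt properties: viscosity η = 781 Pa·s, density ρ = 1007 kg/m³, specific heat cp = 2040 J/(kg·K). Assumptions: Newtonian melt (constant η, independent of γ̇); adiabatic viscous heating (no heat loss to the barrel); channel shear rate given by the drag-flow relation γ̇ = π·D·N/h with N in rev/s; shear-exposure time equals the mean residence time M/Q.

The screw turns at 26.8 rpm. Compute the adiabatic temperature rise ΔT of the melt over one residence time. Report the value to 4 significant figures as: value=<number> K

value=12.57 K

Q_s = Q / 3600 = 92.9 / 3600 = 0.0258056 kg/s
t_res = M / Q_s = 8.69 / 0.0258056 = 336.749 s
D = 50.2 mm = 0.0502 m;  h = 7.11 mm = 0.00711 m;  N = 26.8 rpm / 60 = 0.446667 rev/s
Shear rate: γ̇ = πDN/h = π·0.0502·0.446667/0.00711 = 9.90758 s⁻¹
ΔT = η·γ̇²·t_res / (ρ·cp) = 781 · (9.90758)² · 336.749 / (1007 · 2040) = 12.567 K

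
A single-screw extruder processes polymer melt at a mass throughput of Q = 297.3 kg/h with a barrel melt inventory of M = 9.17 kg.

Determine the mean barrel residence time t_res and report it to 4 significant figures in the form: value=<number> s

Convert throughput: Q = 297.3 kg/h = 297.3/3600 = 0.0825833 kg/s
Mean residence time: t_res = M/Q_s = 9.17 kg / 0.0825833 kg/s = 111.039 s

value=111.0 s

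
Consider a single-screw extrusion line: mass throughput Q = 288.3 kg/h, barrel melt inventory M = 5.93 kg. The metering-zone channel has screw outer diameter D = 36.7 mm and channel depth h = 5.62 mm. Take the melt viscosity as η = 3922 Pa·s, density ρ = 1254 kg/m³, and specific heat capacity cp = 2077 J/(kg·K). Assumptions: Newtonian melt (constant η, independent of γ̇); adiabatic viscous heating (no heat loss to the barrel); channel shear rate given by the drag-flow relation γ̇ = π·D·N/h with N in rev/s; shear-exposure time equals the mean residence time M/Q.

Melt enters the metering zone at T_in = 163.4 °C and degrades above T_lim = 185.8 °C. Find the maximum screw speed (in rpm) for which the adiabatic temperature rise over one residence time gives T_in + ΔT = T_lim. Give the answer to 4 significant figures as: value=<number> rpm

Convert throughput: Q = 288.3 kg/h = 288.3/3600 = 0.0800833 kg/s
t_res = M / Q_s = 5.93 / 0.0800833 = 74.0479 s
Convert to metres: D = 0.0367 m, h = 0.00562 m
Allowable rise: ΔT_a = T_lim − T_in = 185.8 − 163.4 = 22.4 K
Invert ΔT = ηγ̇²t_res/(ρcp) for γ̇: γ̇_max² = ΔT_a ρ cp / (η t_res) = 22.4·1254·2077 / (3922·74.0479) = 200.892 s⁻²
γ̇_max = sqrt(200.892) = 14.1736 s⁻¹
Solve γ̇ = πDN/h for N: N_max = γ̇_max·h/(π·D) = 14.1736 × 0.00562 / (π × 0.0367) = 0.690878 rev/s = 41.4527 rpm

value=41.45 rpm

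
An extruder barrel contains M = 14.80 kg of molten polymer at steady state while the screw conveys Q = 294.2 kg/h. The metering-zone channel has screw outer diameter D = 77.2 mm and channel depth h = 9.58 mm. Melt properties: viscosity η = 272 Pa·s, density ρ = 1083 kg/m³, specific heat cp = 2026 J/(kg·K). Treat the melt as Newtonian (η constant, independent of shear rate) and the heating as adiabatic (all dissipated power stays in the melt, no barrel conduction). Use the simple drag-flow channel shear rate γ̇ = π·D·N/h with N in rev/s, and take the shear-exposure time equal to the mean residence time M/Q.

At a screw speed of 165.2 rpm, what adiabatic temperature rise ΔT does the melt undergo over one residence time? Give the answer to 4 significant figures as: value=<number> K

value=109.1 K

Q_s = Q / 3600 = 294.2 / 3600 = 0.0817222 kg/s
t_res = M / Q_s = 14.80 / 0.0817222 = 181.101 s
Geometry in metres: D = 77.2 mm → 0.0772 m, h = 9.58 mm → 0.00958 m; screw speed N = 165.2 rpm = 2.75333 rev/s
γ̇ = π·D·N / h = π · 0.0772 · 2.75333 / 0.00958 = 69.7044 s⁻¹
ΔT = η·γ̇²·t_res / (ρ·cp) = 272 · (69.7044)² · 181.101 / (1083 · 2026) = 109.08 K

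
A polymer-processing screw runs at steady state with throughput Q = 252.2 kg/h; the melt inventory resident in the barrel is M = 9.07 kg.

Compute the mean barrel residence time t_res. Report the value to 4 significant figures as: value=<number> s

Q_s = Q / 3600 = 252.2 / 3600 = 0.0700556 kg/s
Mean residence time: t_res = M/Q_s = 9.07 kg / 0.0700556 kg/s = 129.469 s

value=129.5 s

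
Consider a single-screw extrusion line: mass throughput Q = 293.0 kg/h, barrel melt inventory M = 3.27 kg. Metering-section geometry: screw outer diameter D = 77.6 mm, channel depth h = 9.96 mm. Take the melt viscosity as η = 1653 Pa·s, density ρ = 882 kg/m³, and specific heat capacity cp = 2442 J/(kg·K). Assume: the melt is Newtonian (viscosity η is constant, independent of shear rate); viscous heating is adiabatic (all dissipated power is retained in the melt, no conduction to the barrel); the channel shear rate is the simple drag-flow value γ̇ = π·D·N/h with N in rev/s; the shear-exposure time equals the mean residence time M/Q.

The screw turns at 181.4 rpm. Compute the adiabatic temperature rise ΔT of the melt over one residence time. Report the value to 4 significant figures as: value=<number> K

Throughput in SI: Q_s = 293.0 kg/h ÷ 3600 s/h = 0.0813889 kg/s
Mean residence time: t_res = M/Q_s = 3.27 kg / 0.0813889 kg/s = 40.1775 s
Convert to SI: D = 0.0776 m, h = 0.00996 m, N = 181.4/60 = 3.02333 rev/s
γ̇ = π·D·N / h = π · 0.0776 · 3.02333 / 0.00996 = 74.0011 s⁻¹
ΔT = η·γ̇²·t_res/(ρ·cp) = [1653 × 74.0011² × 40.1775] / [882 × 2442] = 168.857 K

value=168.9 K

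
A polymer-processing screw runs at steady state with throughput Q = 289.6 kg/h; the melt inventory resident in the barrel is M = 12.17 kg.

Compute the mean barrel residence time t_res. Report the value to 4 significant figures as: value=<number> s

value=151.3 s

Convert throughput: Q = 289.6 kg/h = 289.6/3600 = 0.0804444 kg/s
t_res = M / Q_s = 12.17 ÷ 0.0804444 = 151.285 s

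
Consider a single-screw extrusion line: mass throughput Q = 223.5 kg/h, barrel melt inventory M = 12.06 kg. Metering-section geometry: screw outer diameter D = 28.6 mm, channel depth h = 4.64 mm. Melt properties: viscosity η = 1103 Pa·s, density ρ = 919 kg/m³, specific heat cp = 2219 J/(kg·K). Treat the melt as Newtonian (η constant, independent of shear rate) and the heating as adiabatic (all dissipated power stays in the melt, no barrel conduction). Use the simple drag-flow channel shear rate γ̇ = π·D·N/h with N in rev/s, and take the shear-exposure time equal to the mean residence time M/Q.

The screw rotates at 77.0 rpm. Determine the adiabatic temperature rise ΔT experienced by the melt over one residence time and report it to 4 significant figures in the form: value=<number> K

Convert throughput: Q = 223.5 kg/h = 223.5/3600 = 0.0620833 kg/s
Mean residence time: t_res = M/Q_s = 12.06 kg / 0.0620833 kg/s = 194.255 s
Geometry in metres: D = 28.6 mm → 0.0286 m, h = 4.64 mm → 0.00464 m; screw speed N = 77.0 rpm = 1.28333 rev/s
γ̇ = π·D·N / h = π · 0.0286 · 1.28333 / 0.00464 = 24.8506 s⁻¹
ΔT = η·γ̇²·t_res / (ρ·cp) = 1103 · (24.8506)² · 194.255 / (919 · 2219) = 64.8858 K

value=64.89 K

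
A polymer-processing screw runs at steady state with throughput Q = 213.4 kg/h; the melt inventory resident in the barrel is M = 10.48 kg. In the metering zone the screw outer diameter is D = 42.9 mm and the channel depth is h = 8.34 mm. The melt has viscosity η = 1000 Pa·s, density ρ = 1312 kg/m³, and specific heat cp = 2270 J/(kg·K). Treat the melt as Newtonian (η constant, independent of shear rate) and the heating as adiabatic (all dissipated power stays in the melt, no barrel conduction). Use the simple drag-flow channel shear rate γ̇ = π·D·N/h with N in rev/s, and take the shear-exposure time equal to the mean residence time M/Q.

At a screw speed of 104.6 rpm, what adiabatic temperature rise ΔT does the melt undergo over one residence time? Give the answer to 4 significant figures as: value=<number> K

Q_s = Q / 3600 = 213.4 / 3600 = 0.0592778 kg/s
t_res = M / Q_s = 10.48 / 0.0592778 = 176.795 s
D = 42.9 mm = 0.0429 m;  h = 8.34 mm = 0.00834 m;  N = 104.6 rpm / 60 = 1.74333 rev/s
Shear rate: γ̇ = πDN/h = π·0.0429·1.74333/0.00834 = 28.1723 s⁻¹
ΔT = η·γ̇²·t_res/(ρ·cp) = [1000 × 28.1723² × 176.795] / [1312 × 2270] = 47.1143 K

value=47.11 K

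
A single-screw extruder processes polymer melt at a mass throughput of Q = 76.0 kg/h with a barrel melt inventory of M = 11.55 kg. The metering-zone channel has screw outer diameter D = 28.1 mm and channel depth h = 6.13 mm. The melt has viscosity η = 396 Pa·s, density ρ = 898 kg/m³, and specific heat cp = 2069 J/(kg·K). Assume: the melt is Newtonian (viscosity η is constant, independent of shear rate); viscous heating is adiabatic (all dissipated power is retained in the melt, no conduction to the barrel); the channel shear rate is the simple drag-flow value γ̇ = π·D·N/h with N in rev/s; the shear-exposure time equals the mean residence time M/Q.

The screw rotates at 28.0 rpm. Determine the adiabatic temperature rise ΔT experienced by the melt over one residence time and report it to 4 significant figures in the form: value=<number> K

value=5.267 K

Convert throughput: Q = 76.0 kg/h = 76.0/3600 = 0.0211111 kg/s
t_res = M / Q_s = 11.55 ÷ 0.0211111 = 547.105 s
Geometry in metres: D = 28.1 mm → 0.0281 m, h = 6.13 mm → 0.00613 m; screw speed N = 28.0 rpm = 0.466667 rev/s
Shear rate: γ̇ = πDN/h = π·0.0281·0.466667/0.00613 = 6.72051 s⁻¹
Adiabatic rise: ΔT = η γ̇² t_res / (ρ cp) = 396·(6.72051)²·547.105 / (898·2069) = 5.26665 K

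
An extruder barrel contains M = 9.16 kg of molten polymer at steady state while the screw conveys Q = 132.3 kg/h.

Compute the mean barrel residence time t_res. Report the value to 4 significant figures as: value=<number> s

Q_s = Q / 3600 = 132.3 / 3600 = 0.03675 kg/s
t_res = M / Q_s = 9.16 / 0.03675 = 249.252 s

value=249.3 s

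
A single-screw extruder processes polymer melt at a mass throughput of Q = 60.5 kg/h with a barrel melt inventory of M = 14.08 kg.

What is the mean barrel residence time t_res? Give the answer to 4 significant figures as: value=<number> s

value=837.8 s

Throughput in SI: Q_s = 60.5 kg/h ÷ 3600 s/h = 0.0168056 kg/s
Mean residence time: t_res = M/Q_s = 14.08 kg / 0.0168056 kg/s = 837.818 s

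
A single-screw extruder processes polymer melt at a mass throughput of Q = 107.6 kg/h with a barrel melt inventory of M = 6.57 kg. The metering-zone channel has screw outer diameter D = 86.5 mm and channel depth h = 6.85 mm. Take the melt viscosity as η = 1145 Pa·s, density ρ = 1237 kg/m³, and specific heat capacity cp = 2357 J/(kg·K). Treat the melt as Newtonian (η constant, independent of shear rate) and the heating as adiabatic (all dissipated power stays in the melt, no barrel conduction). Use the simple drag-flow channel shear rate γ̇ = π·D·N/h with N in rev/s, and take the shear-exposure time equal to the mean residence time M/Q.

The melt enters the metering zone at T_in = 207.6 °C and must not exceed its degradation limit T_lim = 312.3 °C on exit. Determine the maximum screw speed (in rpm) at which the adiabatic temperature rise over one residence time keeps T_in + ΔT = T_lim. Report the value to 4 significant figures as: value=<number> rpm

Q_s = Q / 3600 = 107.6 / 3600 = 0.0298889 kg/s
Mean residence time: t_res = M/Q_s = 6.57 kg / 0.0298889 kg/s = 219.814 s
Convert to metres: D = 0.0865 m, h = 0.00685 m
ΔT_a = T_lim − T_in = 312.3 °C − 207.6 °C = 104.7 K
γ̇_max² = ΔT_a·ρ·cp/(η·t_res) = 104.7·1237·2357/(1145·219.814) = 1212.87 s⁻²
γ̇_max = sqrt(1212.87) = 34.8263 s⁻¹
N_max = γ̇_max h / (πD) = 34.8263·0.00685/(π·0.0865) = 0.877874 rev/s → ×60 = 52.6724 rpm

value=52.67 rpm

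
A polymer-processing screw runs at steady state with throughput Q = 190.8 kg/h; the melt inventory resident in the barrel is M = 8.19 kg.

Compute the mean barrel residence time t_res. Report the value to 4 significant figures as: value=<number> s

Convert throughput: Q = 190.8 kg/h = 190.8/3600 = 0.053 kg/s
t_res = M / Q_s = 8.19 / 0.053 = 154.528 s

value=154.5 s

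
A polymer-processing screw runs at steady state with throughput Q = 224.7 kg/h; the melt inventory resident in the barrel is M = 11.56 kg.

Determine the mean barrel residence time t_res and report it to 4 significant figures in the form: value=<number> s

value=185.2 s

Throughput in SI: Q_s = 224.7 kg/h ÷ 3600 s/h = 0.0624167 kg/s
Mean residence time: t_res = M/Q_s = 11.56 kg / 0.0624167 kg/s = 185.207 s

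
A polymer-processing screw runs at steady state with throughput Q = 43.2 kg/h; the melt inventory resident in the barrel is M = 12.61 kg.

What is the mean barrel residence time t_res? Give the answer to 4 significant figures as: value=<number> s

Throughput in SI: Q_s = 43.2 kg/h ÷ 3600 s/h = 0.012 kg/s
Mean residence time: t_res = M/Q_s = 12.61 kg / 0.012 kg/s = 1050.83 s

value=1051. s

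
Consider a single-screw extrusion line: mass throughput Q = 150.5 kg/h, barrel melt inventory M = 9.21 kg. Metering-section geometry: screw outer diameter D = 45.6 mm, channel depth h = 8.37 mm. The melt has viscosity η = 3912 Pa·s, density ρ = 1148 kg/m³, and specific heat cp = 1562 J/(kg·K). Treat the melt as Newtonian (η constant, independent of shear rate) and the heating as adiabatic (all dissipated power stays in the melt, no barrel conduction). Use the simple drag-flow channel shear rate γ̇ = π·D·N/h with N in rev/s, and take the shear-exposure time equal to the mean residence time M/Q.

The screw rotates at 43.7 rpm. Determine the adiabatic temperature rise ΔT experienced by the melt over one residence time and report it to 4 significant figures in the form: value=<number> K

Convert throughput: Q = 150.5 kg/h = 150.5/3600 = 0.0418056 kg/s
Mean residence time: t_res = M/Q_s = 9.21 kg / 0.0418056 kg/s = 220.306 s
D = 45.6 mm = 0.0456 m;  h = 8.37 mm = 0.00837 m;  N = 43.7 rpm / 60 = 0.728333 rev/s
Shear rate: γ̇ = πDN/h = π·0.0456·0.728333/0.00837 = 12.4658 s⁻¹
ΔT = η·γ̇²·t_res/(ρ·cp) = [3912 × 12.4658² × 220.306] / [1148 × 1562] = 74.6862 K

value=74.69 K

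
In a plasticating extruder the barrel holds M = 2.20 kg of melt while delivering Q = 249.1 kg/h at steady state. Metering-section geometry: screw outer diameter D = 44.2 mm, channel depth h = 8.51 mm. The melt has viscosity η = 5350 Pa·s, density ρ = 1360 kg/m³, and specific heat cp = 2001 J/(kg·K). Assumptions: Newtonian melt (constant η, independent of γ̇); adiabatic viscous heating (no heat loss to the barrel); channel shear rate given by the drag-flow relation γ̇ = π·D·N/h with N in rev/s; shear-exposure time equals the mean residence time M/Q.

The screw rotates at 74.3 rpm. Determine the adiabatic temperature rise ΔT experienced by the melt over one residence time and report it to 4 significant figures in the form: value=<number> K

Q_s = Q / 3600 = 249.1 / 3600 = 0.0691944 kg/s
t_res = M / Q_s = 2.20 ÷ 0.0691944 = 31.7945 s
Convert to SI: D = 0.0442 m, h = 0.00851 m, N = 74.3/60 = 1.23833 rev/s
Shear rate: γ̇ = πDN/h = π·0.0442·1.23833/0.00851 = 20.206 s⁻¹
ΔT = η·γ̇²·t_res / (ρ·cp) = 5350 · (20.206)² · 31.7945 / (1360 · 2001) = 25.5199 K

value=25.52 K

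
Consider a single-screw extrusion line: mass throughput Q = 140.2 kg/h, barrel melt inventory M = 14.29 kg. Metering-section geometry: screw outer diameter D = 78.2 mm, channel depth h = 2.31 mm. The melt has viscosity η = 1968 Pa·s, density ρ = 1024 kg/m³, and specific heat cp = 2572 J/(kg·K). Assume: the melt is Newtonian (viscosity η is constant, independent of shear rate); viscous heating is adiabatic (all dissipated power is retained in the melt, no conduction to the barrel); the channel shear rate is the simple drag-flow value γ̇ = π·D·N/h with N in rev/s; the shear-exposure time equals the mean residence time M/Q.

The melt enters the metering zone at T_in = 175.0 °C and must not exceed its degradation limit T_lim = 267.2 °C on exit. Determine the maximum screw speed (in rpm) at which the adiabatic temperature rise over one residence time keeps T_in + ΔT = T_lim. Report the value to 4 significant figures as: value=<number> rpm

Convert throughput: Q = 140.2 kg/h = 140.2/3600 = 0.0389444 kg/s
t_res = M / Q_s = 14.29 ÷ 0.0389444 = 366.933 s
D = 78.2 mm = 0.0782 m;  h = 2.31 mm = 0.00231 m
ΔT_a = T_lim − T_in = 267.2 °C − 175.0 °C = 92.2 K
Invert ΔT = ηγ̇²t_res/(ρcp) for γ̇: γ̇_max² = ΔT_a ρ cp / (η t_res) = 92.2·1024·2572 / (1968·366.933) = 336.271 s⁻²
γ̇_max = √336.271 = 18.3377 s⁻¹
Solve γ̇ = πDN/h for N: N_max = γ̇_max·h/(π·D) = 18.3377 × 0.00231 / (π × 0.0782) = 0.172425 rev/s = 10.3455 rpm

value=10.35 rpm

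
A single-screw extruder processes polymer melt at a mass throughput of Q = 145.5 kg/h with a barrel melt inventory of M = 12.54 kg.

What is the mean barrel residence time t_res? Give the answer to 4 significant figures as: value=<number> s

value=310.3 s

Convert throughput: Q = 145.5 kg/h = 145.5/3600 = 0.0404167 kg/s
t_res = M / Q_s = 12.54 ÷ 0.0404167 = 310.268 s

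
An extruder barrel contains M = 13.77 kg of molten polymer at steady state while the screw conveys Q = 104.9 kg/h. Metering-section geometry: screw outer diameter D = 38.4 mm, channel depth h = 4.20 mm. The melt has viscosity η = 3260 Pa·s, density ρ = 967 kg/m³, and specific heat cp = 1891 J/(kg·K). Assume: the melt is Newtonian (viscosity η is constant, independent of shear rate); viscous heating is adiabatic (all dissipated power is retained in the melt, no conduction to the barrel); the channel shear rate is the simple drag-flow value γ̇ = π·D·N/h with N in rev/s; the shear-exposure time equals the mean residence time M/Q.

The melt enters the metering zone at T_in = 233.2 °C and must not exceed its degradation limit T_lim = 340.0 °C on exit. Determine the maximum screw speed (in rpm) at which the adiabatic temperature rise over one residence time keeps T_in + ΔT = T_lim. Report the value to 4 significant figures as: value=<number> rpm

Q_s = Q / 3600 = 104.9 / 3600 = 0.0291389 kg/s
Mean residence time: t_res = M/Q_s = 13.77 kg / 0.0291389 kg/s = 472.564 s
Geometry in SI: D = 38.4 mm → 0.0384 m, h = 4.20 mm → 0.0042 m
Allowable rise: ΔT_a = T_lim − T_in = 340.0 − 233.2 = 106.8 K
γ̇_max² = ΔT_a·ρ·cp / (η·t_res) = [106.8 × 967 × 1891] / [3260 × 472.564] = 126.768 s⁻²
γ̇_max = √126.768 = 11.2591 s⁻¹
N_max = γ̇_max h / (πD) = 11.2591·0.0042/(π·0.0384) = 0.391989 rev/s → ×60 = 23.5193 rpm

value=23.52 rpm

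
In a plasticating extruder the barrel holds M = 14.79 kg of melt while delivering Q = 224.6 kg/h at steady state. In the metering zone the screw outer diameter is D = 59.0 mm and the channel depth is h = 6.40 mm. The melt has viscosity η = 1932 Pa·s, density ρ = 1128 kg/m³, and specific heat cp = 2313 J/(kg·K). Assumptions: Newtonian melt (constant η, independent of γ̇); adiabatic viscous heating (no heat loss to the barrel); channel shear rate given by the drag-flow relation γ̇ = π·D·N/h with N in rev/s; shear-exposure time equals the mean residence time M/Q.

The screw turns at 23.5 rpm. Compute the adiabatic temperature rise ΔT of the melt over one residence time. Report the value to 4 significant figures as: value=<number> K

Throughput in SI: Q_s = 224.6 kg/h ÷ 3600 s/h = 0.0623889 kg/s
t_res = M / Q_s = 14.79 ÷ 0.0623889 = 237.061 s
D = 59.0 mm = 0.059 m;  h = 6.40 mm = 0.0064 m;  N = 23.5 rpm / 60 = 0.391667 rev/s
Shear rate: γ̇ = πDN/h = π·0.059·0.391667/0.0064 = 11.3433 s⁻¹
ΔT = η·γ̇²·t_res / (ρ·cp) = 1932 · (11.3433)² · 237.061 / (1128 · 2313) = 22.5871 K

value=22.59 K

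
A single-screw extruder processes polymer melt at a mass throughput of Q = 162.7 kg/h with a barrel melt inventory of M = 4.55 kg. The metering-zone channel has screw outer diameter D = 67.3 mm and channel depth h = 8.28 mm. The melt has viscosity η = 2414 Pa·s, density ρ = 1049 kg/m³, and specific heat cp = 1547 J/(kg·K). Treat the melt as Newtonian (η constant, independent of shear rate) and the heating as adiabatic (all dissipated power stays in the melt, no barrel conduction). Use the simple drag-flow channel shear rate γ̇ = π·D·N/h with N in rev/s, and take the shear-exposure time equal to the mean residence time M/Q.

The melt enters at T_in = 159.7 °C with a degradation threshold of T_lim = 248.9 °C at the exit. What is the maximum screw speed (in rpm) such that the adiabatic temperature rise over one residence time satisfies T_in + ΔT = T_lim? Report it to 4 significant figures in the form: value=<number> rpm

Q_s = Q / 3600 = 162.7 / 3600 = 0.0451944 kg/s
t_res = M / Q_s = 4.55 / 0.0451944 = 100.676 s
Convert to metres: D = 0.0673 m, h = 0.00828 m
ΔT_a = T_lim − T_in = 248.9 °C − 159.7 °C = 89.2 K
γ̇_max² = ΔT_a·ρ·cp / (η·t_res) = [89.2 × 1049 × 1547] / [2414 × 100.676] = 595.617 s⁻²
γ̇_max = √595.617 = 24.4053 s⁻¹
Solve γ̇ = πDN/h for N: N_max = γ̇_max·h/(π·D) = 24.4053 × 0.00828 / (π × 0.0673) = 0.95576 rev/s = 57.3456 rpm

value=57.35 rpm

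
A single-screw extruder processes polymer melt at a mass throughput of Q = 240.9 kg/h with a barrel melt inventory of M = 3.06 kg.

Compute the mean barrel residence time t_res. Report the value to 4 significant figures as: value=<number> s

Throughput in SI: Q_s = 240.9 kg/h ÷ 3600 s/h = 0.0669167 kg/s
t_res = M / Q_s = 3.06 / 0.0669167 = 45.7285 s

value=45.73 s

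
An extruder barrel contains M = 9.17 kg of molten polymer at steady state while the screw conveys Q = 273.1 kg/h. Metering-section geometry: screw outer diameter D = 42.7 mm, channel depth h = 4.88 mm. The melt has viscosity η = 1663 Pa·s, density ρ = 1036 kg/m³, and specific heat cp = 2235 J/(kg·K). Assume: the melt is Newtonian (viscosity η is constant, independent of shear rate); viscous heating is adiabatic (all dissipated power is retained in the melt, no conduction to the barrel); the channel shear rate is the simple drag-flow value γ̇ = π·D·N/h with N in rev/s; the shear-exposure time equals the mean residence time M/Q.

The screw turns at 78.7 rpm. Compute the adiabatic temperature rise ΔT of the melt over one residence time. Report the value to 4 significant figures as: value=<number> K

Convert throughput: Q = 273.1 kg/h = 273.1/3600 = 0.0758611 kg/s
t_res = M / Q_s = 9.17 / 0.0758611 = 120.879 s
D = 42.7 mm = 0.0427 m;  h = 4.88 mm = 0.00488 m;  N = 78.7 rpm / 60 = 1.31167 rev/s
Shear rate: γ̇ = πDN/h = π·0.0427·1.31167/0.00488 = 36.0563 s⁻¹
Adiabatic rise: ΔT = η γ̇² t_res / (ρ cp) = 1663·(36.0563)²·120.879 / (1036·2235) = 112.867 K

value=112.9 K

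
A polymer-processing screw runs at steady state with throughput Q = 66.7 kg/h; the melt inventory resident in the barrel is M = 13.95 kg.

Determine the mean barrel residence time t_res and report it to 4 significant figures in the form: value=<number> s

value=752.9 s

Convert throughput: Q = 66.7 kg/h = 66.7/3600 = 0.0185278 kg/s
t_res = M / Q_s = 13.95 / 0.0185278 = 752.924 s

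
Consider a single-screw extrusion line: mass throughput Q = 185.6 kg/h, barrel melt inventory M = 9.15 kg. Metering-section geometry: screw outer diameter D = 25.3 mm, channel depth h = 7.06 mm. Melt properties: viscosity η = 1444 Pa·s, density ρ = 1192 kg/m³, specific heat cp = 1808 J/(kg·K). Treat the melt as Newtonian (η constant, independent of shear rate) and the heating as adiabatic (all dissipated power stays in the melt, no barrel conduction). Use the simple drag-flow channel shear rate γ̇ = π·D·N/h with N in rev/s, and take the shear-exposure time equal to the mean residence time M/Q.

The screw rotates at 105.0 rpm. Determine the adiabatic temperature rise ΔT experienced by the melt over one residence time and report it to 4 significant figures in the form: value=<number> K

Convert throughput: Q = 185.6 kg/h = 185.6/3600 = 0.0515556 kg/s
t_res = M / Q_s = 9.15 ÷ 0.0515556 = 177.478 s
Geometry in metres: D = 25.3 mm → 0.0253 m, h = 7.06 mm → 0.00706 m; screw speed N = 105.0 rpm = 1.75 rev/s
Shear rate: γ̇ = πDN/h = π·0.0253·1.75/0.00706 = 19.7017 s⁻¹
Adiabatic rise: ΔT = η γ̇² t_res / (ρ cp) = 1444·(19.7017)²·177.478 / (1192·1808) = 46.1579 K

value=46.16 K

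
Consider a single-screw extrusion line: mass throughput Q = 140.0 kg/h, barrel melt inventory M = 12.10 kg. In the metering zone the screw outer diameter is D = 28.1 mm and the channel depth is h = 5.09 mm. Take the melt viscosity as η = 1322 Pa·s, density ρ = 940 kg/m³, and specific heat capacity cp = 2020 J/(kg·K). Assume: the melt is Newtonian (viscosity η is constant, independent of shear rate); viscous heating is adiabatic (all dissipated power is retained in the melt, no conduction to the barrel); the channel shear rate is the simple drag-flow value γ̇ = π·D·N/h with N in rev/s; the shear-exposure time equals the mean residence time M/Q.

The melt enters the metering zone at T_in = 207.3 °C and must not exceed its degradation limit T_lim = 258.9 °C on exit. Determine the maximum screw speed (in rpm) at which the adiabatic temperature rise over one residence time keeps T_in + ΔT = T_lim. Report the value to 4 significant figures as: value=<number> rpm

Convert throughput: Q = 140.0 kg/h = 140.0/3600 = 0.0388889 kg/s
t_res = M / Q_s = 12.10 ÷ 0.0388889 = 311.143 s
Geometry in SI: D = 28.1 mm → 0.0281 m, h = 5.09 mm → 0.00509 m
Allowable rise: ΔT_a = T_lim − T_in = 258.9 − 207.3 = 51.6 K
γ̇_max² = ΔT_a·ρ·cp / (η·t_res) = [51.6 × 940 × 2020] / [1322 × 311.143] = 238.198 s⁻²
γ̇_max = √238.198 = 15.4337 s⁻¹
N_max = γ̇_max·h / (π·D) = 15.4337 · 0.00509 / (π · 0.0281) = 0.889878 rev/s = 53.3927 rpm

value=53.39 rpm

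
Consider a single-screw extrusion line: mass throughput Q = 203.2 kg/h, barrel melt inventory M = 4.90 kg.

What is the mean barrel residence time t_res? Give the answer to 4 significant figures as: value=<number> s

Convert throughput: Q = 203.2 kg/h = 203.2/3600 = 0.0564444 kg/s
t_res = M / Q_s = 4.90 / 0.0564444 = 86.811 s

value=86.81 s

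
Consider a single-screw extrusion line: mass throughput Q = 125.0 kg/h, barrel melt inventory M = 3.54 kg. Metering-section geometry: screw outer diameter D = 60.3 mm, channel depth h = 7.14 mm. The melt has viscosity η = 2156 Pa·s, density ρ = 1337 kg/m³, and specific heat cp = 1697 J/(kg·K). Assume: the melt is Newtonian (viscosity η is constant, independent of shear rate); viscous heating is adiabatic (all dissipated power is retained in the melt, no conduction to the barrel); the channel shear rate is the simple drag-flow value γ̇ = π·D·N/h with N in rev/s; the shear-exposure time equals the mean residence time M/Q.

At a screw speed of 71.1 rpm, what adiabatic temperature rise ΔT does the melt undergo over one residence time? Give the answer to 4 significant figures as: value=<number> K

Q_s = Q / 3600 = 125.0 / 3600 = 0.0347222 kg/s
Mean residence time: t_res = M/Q_s = 3.54 kg / 0.0347222 kg/s = 101.952 s
Geometry in metres: D = 60.3 mm → 0.0603 m, h = 7.14 mm → 0.00714 m; screw speed N = 71.1 rpm = 1.185 rev/s
Shear rate: γ̇ = πDN/h = π·0.0603·1.185/0.00714 = 31.4403 s⁻¹
ΔT = η·γ̇²·t_res / (ρ·cp) = 2156 · (31.4403)² · 101.952 / (1337 · 1697) = 95.7648 K

value=95.76 K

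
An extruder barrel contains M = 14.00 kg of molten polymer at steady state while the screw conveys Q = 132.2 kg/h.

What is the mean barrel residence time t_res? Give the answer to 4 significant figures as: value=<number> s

Q_s = Q / 3600 = 132.2 / 3600 = 0.0367222 kg/s
t_res = M / Q_s = 14.00 ÷ 0.0367222 = 381.241 s

value=381.2 s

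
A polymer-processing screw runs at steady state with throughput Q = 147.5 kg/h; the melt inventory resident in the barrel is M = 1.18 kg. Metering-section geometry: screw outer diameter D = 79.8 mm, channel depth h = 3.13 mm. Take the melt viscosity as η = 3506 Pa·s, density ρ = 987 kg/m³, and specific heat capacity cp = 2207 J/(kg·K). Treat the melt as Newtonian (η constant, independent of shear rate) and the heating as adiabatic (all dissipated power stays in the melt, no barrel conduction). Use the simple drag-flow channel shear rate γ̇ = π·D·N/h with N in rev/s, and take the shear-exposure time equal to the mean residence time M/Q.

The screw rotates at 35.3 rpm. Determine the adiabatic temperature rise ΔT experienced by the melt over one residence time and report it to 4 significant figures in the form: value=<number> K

Q_s = Q / 3600 = 147.5 / 3600 = 0.0409722 kg/s
Mean residence time: t_res = M/Q_s = 1.18 kg / 0.0409722 kg/s = 28.8 s
D = 79.8 mm = 0.0798 m;  h = 3.13 mm = 0.00313 m;  N = 35.3 rpm / 60 = 0.588333 rev/s
γ̇ = π·D·N / h = π · 0.0798 · 0.588333 / 0.00313 = 47.1229 s⁻¹
ΔT = η·γ̇²·t_res/(ρ·cp) = [3506 × 47.1229² × 28.8] / [987 × 2207] = 102.932 K

value=102.9 K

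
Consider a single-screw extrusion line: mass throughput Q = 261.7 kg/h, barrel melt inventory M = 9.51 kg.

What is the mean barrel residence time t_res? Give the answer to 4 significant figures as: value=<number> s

value=130.8 s

Throughput in SI: Q_s = 261.7 kg/h ÷ 3600 s/h = 0.0726944 kg/s
t_res = M / Q_s = 9.51 / 0.0726944 = 130.822 s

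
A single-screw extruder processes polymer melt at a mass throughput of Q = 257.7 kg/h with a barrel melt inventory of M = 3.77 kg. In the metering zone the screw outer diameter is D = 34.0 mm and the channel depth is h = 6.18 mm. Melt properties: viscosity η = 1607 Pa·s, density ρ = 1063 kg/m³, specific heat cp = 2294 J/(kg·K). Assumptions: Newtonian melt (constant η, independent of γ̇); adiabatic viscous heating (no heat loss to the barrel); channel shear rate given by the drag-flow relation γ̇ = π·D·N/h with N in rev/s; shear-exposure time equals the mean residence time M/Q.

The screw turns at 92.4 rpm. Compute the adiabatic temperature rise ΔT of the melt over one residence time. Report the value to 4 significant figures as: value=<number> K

value=24.59 K

Q_s = Q / 3600 = 257.7 / 3600 = 0.0715833 kg/s
Mean residence time: t_res = M/Q_s = 3.77 kg / 0.0715833 kg/s = 52.6659 s
D = 34.0 mm = 0.034 m;  h = 6.18 mm = 0.00618 m;  N = 92.4 rpm / 60 = 1.54 rev/s
γ̇ = π D N / h = (π)(0.034)(1.54) / 0.00618 = 26.6171 s⁻¹
ΔT = η·γ̇²·t_res/(ρ·cp) = [1607 × 26.6171² × 52.6659] / [1063 × 2294] = 24.589 K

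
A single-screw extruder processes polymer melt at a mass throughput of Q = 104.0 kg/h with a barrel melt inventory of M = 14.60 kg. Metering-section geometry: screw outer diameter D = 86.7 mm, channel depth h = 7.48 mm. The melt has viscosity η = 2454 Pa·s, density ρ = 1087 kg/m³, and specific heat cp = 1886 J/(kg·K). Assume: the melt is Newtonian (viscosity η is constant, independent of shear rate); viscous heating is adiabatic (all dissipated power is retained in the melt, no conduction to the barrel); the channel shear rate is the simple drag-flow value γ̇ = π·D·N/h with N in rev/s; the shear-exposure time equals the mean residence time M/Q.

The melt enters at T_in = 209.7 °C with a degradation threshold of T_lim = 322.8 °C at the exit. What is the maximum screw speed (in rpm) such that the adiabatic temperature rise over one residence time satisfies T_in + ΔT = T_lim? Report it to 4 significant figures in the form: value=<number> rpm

value=22.53 rpm

Convert throughput: Q = 104.0 kg/h = 104.0/3600 = 0.0288889 kg/s
Mean residence time: t_res = M/Q_s = 14.60 kg / 0.0288889 kg/s = 505.385 s
Geometry in SI: D = 86.7 mm → 0.0867 m, h = 7.48 mm → 0.00748 m
Allowable rise: ΔT_a = T_lim − T_in = 322.8 − 209.7 = 113.1 K
Invert ΔT = ηγ̇²t_res/(ρcp) for γ̇: γ̇_max² = ΔT_a ρ cp / (η t_res) = 113.1·1087·1886 / (2454·505.385) = 186.955 s⁻²
γ̇_max = √186.955 = 13.6732 s⁻¹
N_max = γ̇_max h / (πD) = 13.6732·0.00748/(π·0.0867) = 0.375492 rev/s → ×60 = 22.5295 rpm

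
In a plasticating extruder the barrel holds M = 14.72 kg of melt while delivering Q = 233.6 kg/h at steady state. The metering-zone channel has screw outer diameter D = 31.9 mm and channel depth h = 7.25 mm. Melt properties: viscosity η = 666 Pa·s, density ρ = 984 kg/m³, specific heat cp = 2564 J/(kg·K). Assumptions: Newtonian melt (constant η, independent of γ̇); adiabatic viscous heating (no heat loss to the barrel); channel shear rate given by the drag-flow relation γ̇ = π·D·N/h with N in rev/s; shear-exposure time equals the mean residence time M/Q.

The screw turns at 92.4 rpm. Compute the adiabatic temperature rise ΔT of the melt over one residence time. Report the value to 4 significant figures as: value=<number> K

value=27.14 K

Convert throughput: Q = 233.6 kg/h = 233.6/3600 = 0.0648889 kg/s
t_res = M / Q_s = 14.72 ÷ 0.0648889 = 226.849 s
D = 31.9 mm = 0.0319 m;  h = 7.25 mm = 0.00725 m;  N = 92.4 rpm / 60 = 1.54 rev/s
γ̇ = π·D·N / h = π · 0.0319 · 1.54 / 0.00725 = 21.2874 s⁻¹
ΔT = η·γ̇²·t_res / (ρ·cp) = 666 · (21.2874)² · 226.849 / (984 · 2564) = 27.136 K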